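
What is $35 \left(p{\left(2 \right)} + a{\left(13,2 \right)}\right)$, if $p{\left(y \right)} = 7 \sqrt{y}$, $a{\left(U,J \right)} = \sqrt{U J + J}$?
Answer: $70 \sqrt{7} + 245 \sqrt{2} \approx 531.68$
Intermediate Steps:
$a{\left(U,J \right)} = \sqrt{J + J U}$ ($a{\left(U,J \right)} = \sqrt{J U + J} = \sqrt{J + J U}$)
$35 \left(p{\left(2 \right)} + a{\left(13,2 \right)}\right) = 35 \left(7 \sqrt{2} + \sqrt{2 \left(1 + 13\right)}\right) = 35 \left(7 \sqrt{2} + \sqrt{2 \cdot 14}\right) = 35 \left(7 \sqrt{2} + \sqrt{28}\right) = 35 \left(7 \sqrt{2} + 2 \sqrt{7}\right) = 35 \left(2 \sqrt{7} + 7 \sqrt{2}\right) = 70 \sqrt{7} + 245 \sqrt{2}$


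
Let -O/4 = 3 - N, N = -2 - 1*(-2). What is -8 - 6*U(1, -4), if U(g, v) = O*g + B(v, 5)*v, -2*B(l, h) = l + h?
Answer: 52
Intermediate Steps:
B(l, h) = -h/2 - l/2 (B(l, h) = -(l + h)/2 = -(h + l)/2 = -h/2 - l/2)
N = 0 (N = -2 + 2 = 0)
O = -12 (O = -4*(3 - 1*0) = -4*(3 + 0) = -4*3 = -12)
U(g, v) = -12*g + v*(-5/2 - v/2) (U(g, v) = -12*g + (-1/2*5 - v/2)*v = -12*g + (-5/2 - v/2)*v = -12*g + v*(-5/2 - v/2))
-8 - 6*U(1, -4) = -8 - 6*(-12*1 - 1/2*(-4)*(5 - 4)) = -8 - 6*(-12 - 1/2*(-4)*1) = -8 - 6*(-12 + 2) = -8 - 6*(-10) = -8 + 60 = 52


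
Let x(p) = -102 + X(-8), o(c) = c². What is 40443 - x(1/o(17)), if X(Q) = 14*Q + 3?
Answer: 40654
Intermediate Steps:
X(Q) = 3 + 14*Q
x(p) = -211 (x(p) = -102 + (3 + 14*(-8)) = -102 + (3 - 112) = -102 - 109 = -211)
40443 - x(1/o(17)) = 40443 - 1*(-211) = 40443 + 211 = 40654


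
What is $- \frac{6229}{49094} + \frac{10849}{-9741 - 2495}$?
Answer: $- \frac{16022075}{15808268} \approx -1.0135$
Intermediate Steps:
$- \frac{6229}{49094} + \frac{10849}{-9741 - 2495} = \left(-6229\right) \frac{1}{49094} + \frac{10849}{-12236} = - \frac{6229}{49094} + 10849 \left(- \frac{1}{12236}\right) = - \frac{6229}{49094} - \frac{571}{644} = - \frac{16022075}{15808268}$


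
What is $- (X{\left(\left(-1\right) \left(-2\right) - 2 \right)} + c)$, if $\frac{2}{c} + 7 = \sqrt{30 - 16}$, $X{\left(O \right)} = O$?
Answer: $\frac{2}{5} + \frac{2 \sqrt{14}}{35} \approx 0.61381$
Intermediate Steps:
$c = \frac{2}{-7 + \sqrt{14}}$ ($c = \frac{2}{-7 + \sqrt{30 - 16}} = \frac{2}{-7 + \sqrt{14}} \approx -0.61381$)
$- (X{\left(\left(-1\right) \left(-2\right) - 2 \right)} + c) = - (\left(\left(-1\right) \left(-2\right) - 2\right) - \left(\frac{2}{5} + \frac{2 \sqrt{14}}{35}\right)) = - (\left(2 - 2\right) - \left(\frac{2}{5} + \frac{2 \sqrt{14}}{35}\right)) = - (0 - \left(\frac{2}{5} + \frac{2 \sqrt{14}}{35}\right)) = - (- \frac{2}{5} - \frac{2 \sqrt{14}}{35}) = \frac{2}{5} + \frac{2 \sqrt{14}}{35}$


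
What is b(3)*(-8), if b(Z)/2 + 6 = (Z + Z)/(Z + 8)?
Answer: 960/11 ≈ 87.273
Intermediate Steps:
b(Z) = -12 + 4*Z/(8 + Z) (b(Z) = -12 + 2*((Z + Z)/(Z + 8)) = -12 + 2*((2*Z)/(8 + Z)) = -12 + 2*(2*Z/(8 + Z)) = -12 + 4*Z/(8 + Z))
b(3)*(-8) = (8*(-12 - 1*3)/(8 + 3))*(-8) = (8*(-12 - 3)/11)*(-8) = (8*(1/11)*(-15))*(-8) = -120/11*(-8) = 960/11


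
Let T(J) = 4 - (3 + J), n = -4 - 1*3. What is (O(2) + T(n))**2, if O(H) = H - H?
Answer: 64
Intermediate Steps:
O(H) = 0
n = -7 (n = -4 - 3 = -7)
T(J) = 1 - J (T(J) = 4 + (-3 - J) = 1 - J)
(O(2) + T(n))**2 = (0 + (1 - 1*(-7)))**2 = (0 + (1 + 7))**2 = (0 + 8)**2 = 8**2 = 64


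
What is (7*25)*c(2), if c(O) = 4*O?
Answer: 1400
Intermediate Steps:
(7*25)*c(2) = (7*25)*(4*2) = 175*8 = 1400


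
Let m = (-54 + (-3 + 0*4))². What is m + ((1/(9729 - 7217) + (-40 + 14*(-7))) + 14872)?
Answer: 45173297/2512 ≈ 17983.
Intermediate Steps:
m = 3249 (m = (-54 + (-3 + 0))² = (-54 - 3)² = (-57)² = 3249)
m + ((1/(9729 - 7217) + (-40 + 14*(-7))) + 14872) = 3249 + ((1/(9729 - 7217) + (-40 + 14*(-7))) + 14872) = 3249 + ((1/2512 + (-40 - 98)) + 14872) = 3249 + ((1/2512 - 138) + 14872) = 3249 + (-346655/2512 + 14872) = 3249 + 37011809/2512 = 45173297/2512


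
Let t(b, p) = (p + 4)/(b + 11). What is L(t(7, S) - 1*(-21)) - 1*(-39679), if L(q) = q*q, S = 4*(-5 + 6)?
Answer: 3251248/81 ≈ 40139.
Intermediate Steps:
S = 4 (S = 4*1 = 4)
t(b, p) = (4 + p)/(11 + b)
L(q) = q²
L(t(7, S) - 1*(-21)) - 1*(-39679) = ((4 + 4)/(11 + 7) - 1*(-21))² - 1*(-39679) = (8/18 + 21)² + 39679 = ((1/18)*8 + 21)² + 39679 = (4/9 + 21)² + 39679 = (193/9)² + 39679 = 37249/81 + 39679 = 3251248/81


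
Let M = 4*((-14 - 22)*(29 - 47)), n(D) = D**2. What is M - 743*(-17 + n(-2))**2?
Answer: -122975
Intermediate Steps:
M = 2592 (M = 4*(-36*(-18)) = 4*648 = 2592)
M - 743*(-17 + n(-2))**2 = 2592 - 743*(-17 + (-2)**2)**2 = 2592 - 743*(-17 + 4)**2 = 2592 - 743*(-13)**2 = 2592 - 743*169 = 2592 - 125567 = -122975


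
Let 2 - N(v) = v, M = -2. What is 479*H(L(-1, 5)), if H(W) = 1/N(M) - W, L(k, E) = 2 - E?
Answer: 6227/4 ≈ 1556.8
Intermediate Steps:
N(v) = 2 - v
H(W) = ¼ - W (H(W) = 1/(2 - 1*(-2)) - W = 1/(2 + 2) - W = 1/4 - W = ¼ - W)
479*H(L(-1, 5)) = 479*(¼ - (2 - 1*5)) = 479*(¼ - (2 - 5)) = 479*(¼ - 1*(-3)) = 479*(¼ + 3) = 479*(13/4) = 6227/4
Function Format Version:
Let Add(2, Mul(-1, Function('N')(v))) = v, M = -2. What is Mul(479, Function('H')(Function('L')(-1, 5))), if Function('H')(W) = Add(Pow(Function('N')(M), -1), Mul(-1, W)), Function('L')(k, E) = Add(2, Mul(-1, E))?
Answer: Rational(6227, 4) ≈ 1556.8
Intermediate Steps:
Function('N')(v) = Add(2, Mul(-1, v))
Function('H')(W) = Add(Rational(1, 4), Mul(-1, W)) (Function('H')(W) = Add(Pow(Add(2, Mul(-1, -2)), -1), Mul(-1, W)) = Add(Pow(Add(2, 2), -1), Mul(-1, W)) = Add(Pow(4, -1), Mul(-1, W)) = Add(Rational(1, 4), Mul(-1, W)))
Mul(479, Function('H')(Function('L')(-1, 5))) = Mul(479, Add(Rational(1, 4), Mul(-1, Add(2, Mul(-1, 5))))) = Mul(479, Add(Rational(1, 4), Mul(-1, Add(2, -5)))) = Mul(479, Add(Rational(1, 4), Mul(-1, -3))) = Mul(479, Add(Rational(1, 4), 3)) = Mul(479, Rational(13, 4)) = Rational(6227, 4)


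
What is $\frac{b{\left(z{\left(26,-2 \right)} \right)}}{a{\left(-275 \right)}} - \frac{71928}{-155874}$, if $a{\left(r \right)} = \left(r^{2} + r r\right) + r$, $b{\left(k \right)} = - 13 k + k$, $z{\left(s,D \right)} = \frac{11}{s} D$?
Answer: $\frac{713090216}{1545101025} \approx 0.46152$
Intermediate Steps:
$z{\left(s,D \right)} = \frac{11 D}{s}$
$b{\left(k \right)} = - 12 k$
$a{\left(r \right)} = r + 2 r^{2}$ ($a{\left(r \right)} = \left(r^{2} + r^{2}\right) + r = 2 r^{2} + r = r + 2 r^{2}$)
$\frac{b{\left(z{\left(26,-2 \right)} \right)}}{a{\left(-275 \right)}} - \frac{71928}{-155874} = \frac{\left(-12\right) 11 \left(-2\right) \frac{1}{26}}{\left(-275\right) \left(1 + 2 \left(-275\right)\right)} - \frac{71928}{-155874} = \frac{\left(-12\right) 11 \left(-2\right) \frac{1}{26}}{\left(-275\right) \left(1 - 550\right)} - - \frac{11988}{25979} = \frac{\left(-12\right) \left(- \frac{11}{13}\right)}{\left(-275\right) \left(-549\right)} + \frac{11988}{25979} = \frac{132}{13 \cdot 150975} + \frac{11988}{25979} = \frac{132}{13} \cdot \frac{1}{150975} + \frac{11988}{25979} = \frac{4}{59475} + \frac{11988}{25979} = \frac{713090216}{1545101025}$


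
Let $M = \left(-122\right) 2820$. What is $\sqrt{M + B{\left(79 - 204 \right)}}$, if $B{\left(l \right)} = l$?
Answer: $i \sqrt{344165} \approx 586.66 i$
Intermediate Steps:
$M = -344040$
$\sqrt{M + B{\left(79 - 204 \right)}} = \sqrt{-344040 + \left(79 - 204\right)} = \sqrt{-344040 - 125} = \sqrt{-344165} = i \sqrt{344165}$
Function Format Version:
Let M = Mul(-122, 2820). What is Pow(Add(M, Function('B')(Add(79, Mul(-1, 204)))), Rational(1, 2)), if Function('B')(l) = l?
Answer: Mul(I, Pow(344165, Rational(1, 2))) ≈ Mul(586.66, I)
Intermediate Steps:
M = -344040
Pow(Add(M, Function('B')(Add(79, Mul(-1, 204)))), Rational(1, 2)) = Pow(Add(-344040, Add(79, Mul(-1, 204))), Rational(1, 2)) = Pow(Add(-344040, Add(79, -204)), Rational(1, 2)) = Pow(Add(-344040, -125), Rational(1, 2)) = Pow(-344165, Rational(1, 2)) = Mul(I, Pow(344165, Rational(1, 2)))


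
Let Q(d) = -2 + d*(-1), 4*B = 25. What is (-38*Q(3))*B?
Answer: 2375/2 ≈ 1187.5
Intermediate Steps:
B = 25/4 (B = (1/4)*25 = 25/4 ≈ 6.2500)
Q(d) = -2 - d
(-38*Q(3))*B = -38*(-2 - 1*3)*(25/4) = -38*(-2 - 3)*(25/4) = -38*(-5)*(25/4) = 190*(25/4) = 2375/2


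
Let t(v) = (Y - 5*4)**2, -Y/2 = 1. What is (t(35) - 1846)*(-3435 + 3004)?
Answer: 587022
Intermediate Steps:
Y = -2 (Y = -2*1 = -2)
t(v) = 484 (t(v) = (-2 - 5*4)**2 = (-2 - 20)**2 = (-22)**2 = 484)
(t(35) - 1846)*(-3435 + 3004) = (484 - 1846)*(-3435 + 3004) = -1362*(-431) = 587022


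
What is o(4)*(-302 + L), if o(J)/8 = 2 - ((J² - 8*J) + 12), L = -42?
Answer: -16512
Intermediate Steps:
o(J) = -80 - 8*J² + 64*J (o(J) = 8*(2 - ((J² - 8*J) + 12)) = 8*(2 - (12 + J² - 8*J)) = 8*(2 + (-12 - J² + 8*J)) = 8*(-10 - J² + 8*J) = -80 - 8*J² + 64*J)
o(4)*(-302 + L) = (-80 - 8*4² + 64*4)*(-302 - 42) = (-80 - 8*16 + 256)*(-344) = (-80 - 128 + 256)*(-344) = 48*(-344) = -16512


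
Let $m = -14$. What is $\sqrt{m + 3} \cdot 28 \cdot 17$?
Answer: $476 i \sqrt{11} \approx 1578.7 i$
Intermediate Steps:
$\sqrt{m + 3} \cdot 28 \cdot 17 = \sqrt{-14 + 3} \cdot 28 \cdot 17 = \sqrt{-11} \cdot 28 \cdot 17 = i \sqrt{11} \cdot 28 \cdot 17 = 28 i \sqrt{11} \cdot 17 = 476 i \sqrt{11}$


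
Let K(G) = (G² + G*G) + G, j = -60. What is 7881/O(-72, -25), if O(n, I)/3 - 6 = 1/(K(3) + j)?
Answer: 102453/233 ≈ 439.71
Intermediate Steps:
K(G) = G + 2*G² (K(G) = (G² + G²) + G = 2*G² + G = G + 2*G²)
O(n, I) = 233/13 (O(n, I) = 18 + 3/(3*(1 + 2*3) - 60) = 18 + 3/(3*(1 + 6) - 60) = 18 + 3/(3*7 - 60) = 18 + 3/(21 - 60) = 18 + 3/(-39) = 18 + 3*(-1/39) = 18 - 1/13 = 233/13)
7881/O(-72, -25) = 7881/(233/13) = 7881*(13/233) = 102453/233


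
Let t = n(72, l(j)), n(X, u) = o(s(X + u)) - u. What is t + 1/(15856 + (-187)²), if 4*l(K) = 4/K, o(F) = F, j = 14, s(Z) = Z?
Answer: 3659401/50825 ≈ 72.000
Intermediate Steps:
l(K) = 1/K (l(K) = (4/K)/4 = 1/K)
n(X, u) = X (n(X, u) = (X + u) - u = X)
t = 72
t + 1/(15856 + (-187)²) = 72 + 1/(15856 + (-187)²) = 72 + 1/(15856 + 34969) = 72 + 1/50825 = 3659401/50825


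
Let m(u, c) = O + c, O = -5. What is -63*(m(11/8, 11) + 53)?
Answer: -3717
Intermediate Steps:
m(u, c) = -5 + c
-63*(m(11/8, 11) + 53) = -63*((-5 + 11) + 53) = -63*(6 + 53) = -63*59 = -3717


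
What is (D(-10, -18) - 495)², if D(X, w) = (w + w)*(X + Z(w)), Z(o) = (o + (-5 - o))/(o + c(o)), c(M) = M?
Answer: 19600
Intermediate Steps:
Z(o) = -5/(2*o) (Z(o) = (o + (-5 - o))/(o + o) = -5*1/(2*o) = -5/(2*o))
D(X, w) = 2*w*(X - 5/(2*w)) (D(X, w) = (w + w)*(X - 5/(2*w)) = (2*w)*(X - 5/(2*w)) = 2*w*(X - 5/(2*w)))
(D(-10, -18) - 495)² = ((-5 + 2*(-10)*(-18)) - 495)² = ((-5 + 360) - 495)² = (355 - 495)² = (-140)² = 19600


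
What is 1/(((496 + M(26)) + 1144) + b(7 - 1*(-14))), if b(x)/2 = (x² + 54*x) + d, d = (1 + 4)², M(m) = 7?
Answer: 1/4847 ≈ 0.00020631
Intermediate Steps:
d = 25 (d = 5² = 25)
b(x) = 50 + 2*x² + 108*x (b(x) = 2*((x² + 54*x) + 25) = 2*(25 + x² + 54*x) = 50 + 2*x² + 108*x)
1/(((496 + M(26)) + 1144) + b(7 - 1*(-14))) = 1/(((496 + 7) + 1144) + (50 + 2*(7 - 1*(-14))² + 108*(7 - 1*(-14)))) = 1/((503 + 1144) + (50 + 2*(7 + 14)² + 108*(7 + 14))) = 1/(1647 + (50 + 2*21² + 108*21)) = 1/(1647 + (50 + 2*441 + 2268)) = 1/(1647 + (50 + 882 + 2268)) = 1/(1647 + 3200) = 1/4847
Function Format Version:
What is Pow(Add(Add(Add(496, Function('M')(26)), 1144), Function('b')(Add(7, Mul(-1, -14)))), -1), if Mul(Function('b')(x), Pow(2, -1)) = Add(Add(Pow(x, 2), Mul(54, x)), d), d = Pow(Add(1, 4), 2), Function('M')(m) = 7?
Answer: Rational(1, 4847) ≈ 0.00020631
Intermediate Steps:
d = 25 (d = Pow(5, 2) = 25)
Function('b')(x) = Add(50, Mul(2, Pow(x, 2)), Mul(108, x)) (Function('b')(x) = Mul(2, Add(Add(Pow(x, 2), Mul(54, x)), 25)) = Mul(2, Add(25, Pow(x, 2), Mul(54, x))) = Add(50, Mul(2, Pow(x, 2)), Mul(108, x)))
Pow(Add(Add(Add(496, Function('M')(26)), 1144), Function('b')(Add(7, Mul(-1, -14)))), -1) = Pow(Add(Add(Add(496, 7), 1144), Add(50, Mul(2, Pow(Add(7, Mul(-1, -14)), 2)), Mul(108, Add(7, Mul(-1, -14))))), -1) = Pow(Add(Add(503, 1144), Add(50, Mul(2, Pow(Add(7, 14), 2)), Mul(108, Add(7, 14)))), -1) = Pow(Add(1647, Add(50, Mul(2, Pow(21, 2)), Mul(108, 21))), -1) = Pow(Add(1647, Add(50, Mul(2, 441), 2268)), -1) = Pow(Add(1647, Add(50, 882, 2268)), -1) = Pow(Add(1647, 3200), -1) = Pow(4847, -1) = Rational(1, 4847)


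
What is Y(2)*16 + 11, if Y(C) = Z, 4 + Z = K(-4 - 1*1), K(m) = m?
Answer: -133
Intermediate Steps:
Z = -9 (Z = -4 + (-4 - 1*1) = -4 + (-4 - 1) = -4 - 5 = -9)
Y(C) = -9
Y(2)*16 + 11 = -9*16 + 11 = -144 + 11 = -133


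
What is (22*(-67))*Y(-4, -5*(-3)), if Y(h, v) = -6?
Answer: 8844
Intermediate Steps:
(22*(-67))*Y(-4, -5*(-3)) = (22*(-67))*(-6) = -1474*(-6) = 8844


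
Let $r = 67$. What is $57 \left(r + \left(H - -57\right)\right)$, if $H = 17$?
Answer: $8037$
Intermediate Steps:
$57 \left(r + \left(H - -57\right)\right) = 57 \left(67 + \left(17 - -57\right)\right) = 57 \left(67 + \left(17 + 57\right)\right) = 57 \left(67 + 74\right) = 57 \cdot 141 = 8037$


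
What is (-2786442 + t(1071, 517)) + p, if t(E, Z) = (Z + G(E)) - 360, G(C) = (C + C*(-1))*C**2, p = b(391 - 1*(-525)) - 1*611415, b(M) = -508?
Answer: -3398208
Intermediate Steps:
p = -611923 (p = -508 - 1*611415 = -508 - 611415 = -611923)
G(C) = 0 (G(C) = (C - C)*C**2 = 0*C**2 = 0)
t(E, Z) = -360 + Z (t(E, Z) = (Z + 0) - 360 = Z - 360 = -360 + Z)
(-2786442 + t(1071, 517)) + p = (-2786442 + (-360 + 517)) - 611923 = (-2786442 + 157) - 611923 = -2786285 - 611923 = -3398208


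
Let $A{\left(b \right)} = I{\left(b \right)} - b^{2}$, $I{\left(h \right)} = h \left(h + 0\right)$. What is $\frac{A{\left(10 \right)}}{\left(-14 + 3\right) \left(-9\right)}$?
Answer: $0$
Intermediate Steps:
$I{\left(h \right)} = h^{2}$ ($I{\left(h \right)} = h h = h^{2}$)
$A{\left(b \right)} = 0$ ($A{\left(b \right)} = b^{2} - b^{2} = 0$)
$\frac{A{\left(10 \right)}}{\left(-14 + 3\right) \left(-9\right)} = \frac{0}{\left(-14 + 3\right) \left(-9\right)} = \frac{0}{\left(-11\right) \left(-9\right)} = \frac{0}{99} = 0 \cdot \frac{1}{99} = 0$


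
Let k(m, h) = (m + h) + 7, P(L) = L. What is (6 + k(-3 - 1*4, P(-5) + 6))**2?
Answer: 49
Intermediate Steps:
k(m, h) = 7 + h + m (k(m, h) = (h + m) + 7 = 7 + h + m)
(6 + k(-3 - 1*4, P(-5) + 6))**2 = (6 + (7 + (-5 + 6) + (-3 - 1*4)))**2 = (6 + (7 + 1 + (-3 - 4)))**2 = (6 + (7 + 1 - 7))**2 = (6 + 1)**2 = 7**2 = 49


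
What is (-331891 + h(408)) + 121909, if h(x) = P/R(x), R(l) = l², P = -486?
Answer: -1941913563/9248 ≈ -2.0998e+5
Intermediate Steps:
h(x) = -486/x²
(-331891 + h(408)) + 121909 = (-331891 - 486/408²) + 121909 = (-331891 - 486*1/166464) + 121909 = (-331891 - 27/9248) + 121909 = -3069327995/9248 + 121909 = -1941913563/9248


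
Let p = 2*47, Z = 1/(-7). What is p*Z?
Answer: -94/7 ≈ -13.429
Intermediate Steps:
Z = -⅐ ≈ -0.14286
p = 94
p*Z = 94*(-⅐) = -94/7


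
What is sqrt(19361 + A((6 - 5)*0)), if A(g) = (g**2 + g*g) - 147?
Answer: sqrt(19214) ≈ 138.61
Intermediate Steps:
A(g) = -147 + 2*g**2 (A(g) = (g**2 + g**2) - 147 = 2*g**2 - 147 = -147 + 2*g**2)
sqrt(19361 + A((6 - 5)*0)) = sqrt(19361 + (-147 + 2*((6 - 5)*0)**2)) = sqrt(19361 + (-147 + 2*(1*0)**2)) = sqrt(19361 + (-147 + 2*0**2)) = sqrt(19361 + (-147 + 2*0)) = sqrt(19361 + (-147 + 0)) = sqrt(19361 - 147) = sqrt(19214)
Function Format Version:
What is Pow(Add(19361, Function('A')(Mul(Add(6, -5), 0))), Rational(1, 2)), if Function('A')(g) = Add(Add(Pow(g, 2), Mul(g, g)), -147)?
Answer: Pow(19214, Rational(1, 2)) ≈ 138.61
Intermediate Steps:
Function('A')(g) = Add(-147, Mul(2, Pow(g, 2))) (Function('A')(g) = Add(Add(Pow(g, 2), Pow(g, 2)), -147) = Add(Mul(2, Pow(g, 2)), -147) = Add(-147, Mul(2, Pow(g, 2))))
Pow(Add(19361, Function('A')(Mul(Add(6, -5), 0))), Rational(1, 2)) = Pow(Add(19361, Add(-147, Mul(2, Pow(Mul(Add(6, -5), 0), 2)))), Rational(1, 2)) = Pow(Add(19361, Add(-147, Mul(2, Pow(Mul(1, 0), 2)))), Rational(1, 2)) = Pow(Add(19361, Add(-147, Mul(2, Pow(0, 2)))), Rational(1, 2)) = Pow(Add(19361, Add(-147, Mul(2, 0))), Rational(1, 2)) = Pow(Add(19361, Add(-147, 0)), Rational(1, 2)) = Pow(Add(19361, -147), Rational(1, 2)) = Pow(19214, Rational(1, 2))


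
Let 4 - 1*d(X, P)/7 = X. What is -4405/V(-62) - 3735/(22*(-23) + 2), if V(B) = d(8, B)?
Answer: 9225/56 ≈ 164.73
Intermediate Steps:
d(X, P) = 28 - 7*X
V(B) = -28 (V(B) = 28 - 7*8 = 28 - 56 = -28)
-4405/V(-62) - 3735/(22*(-23) + 2) = -4405/(-28) - 3735/(22*(-23) + 2) = -4405*(-1/28) - 3735/(-506 + 2) = 4405/28 - 3735/(-504) = 4405/28 - 3735*(-1/504) = 4405/28 + 415/56 = 9225/56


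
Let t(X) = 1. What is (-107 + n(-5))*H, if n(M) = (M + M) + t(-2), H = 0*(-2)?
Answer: 0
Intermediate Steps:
H = 0
n(M) = 1 + 2*M (n(M) = (M + M) + 1 = 2*M + 1 = 1 + 2*M)
(-107 + n(-5))*H = (-107 + (1 + 2*(-5)))*0 = (-107 + (1 - 10))*0 = (-107 - 9)*0 = -116*0 = 0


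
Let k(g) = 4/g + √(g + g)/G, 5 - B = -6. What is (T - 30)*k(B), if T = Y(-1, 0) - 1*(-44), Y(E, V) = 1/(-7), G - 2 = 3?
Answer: 388/77 + 97*√22/35 ≈ 18.038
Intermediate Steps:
G = 5 (G = 2 + 3 = 5)
B = 11 (B = 5 - 1*(-6) = 5 + 6 = 11)
Y(E, V) = -⅐
k(g) = 4/g + √2*√g/5 (k(g) = 4/g + √(g + g)/5 = 4/g + √(2*g)*(⅕) = 4/g + (√2*√g)*(⅕) = 4/g + √2*√g/5)
T = 307/7 (T = -⅐ - 1*(-44) = -⅐ + 44 = 307/7 ≈ 43.857)
(T - 30)*k(B) = (307/7 - 30)*((⅕)*(20 + √2*11^(3/2))/11) = 97*((⅕)*(1/11)*(20 + √2*(11*√11)))/7 = 97*((⅕)*(1/11)*(20 + 11*√22))/7 = 97*(4/11 + √22/5)/7 = 388/77 + 97*√22/35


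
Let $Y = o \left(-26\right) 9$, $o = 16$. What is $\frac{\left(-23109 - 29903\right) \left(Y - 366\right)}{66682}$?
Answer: $\frac{108939660}{33341} \approx 3267.4$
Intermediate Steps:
$Y = -3744$ ($Y = 16 \left(-26\right) 9 = \left(-416\right) 9 = -3744$)
$\frac{\left(-23109 - 29903\right) \left(Y - 366\right)}{66682} = \frac{\left(-23109 - 29903\right) \left(-3744 - 366\right)}{66682} = \left(-53012\right) \left(-4110\right) \frac{1}{66682} = 217879320 \cdot \frac{1}{66682} = \frac{108939660}{33341}$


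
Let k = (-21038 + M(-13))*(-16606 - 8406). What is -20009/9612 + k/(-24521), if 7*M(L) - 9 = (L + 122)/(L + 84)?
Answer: -2513819447259905/117140838444 ≈ -21460.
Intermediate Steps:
M(L) = 9/7 + (122 + L)/(7*(84 + L)) (M(L) = 9/7 + ((L + 122)/(L + 84))/7 = 9/7 + ((122 + L)/(84 + L))/7 = 9/7 + (122 + L)/(7*(84 + L)))
k = 261503911656/497 (k = (-21038 + 2*(439 + 5*(-13))/(7*(84 - 13)))*(-16606 - 8406) = (-21038 + (2/7)*(439 - 65)/71)*(-25012) = (-21038 + (2/7)*(1/71)*374)*(-25012) = (-21038 + 748/497)*(-25012) = -10455138/497*(-25012) = 261503911656/497 ≈ 5.2616e+8)
-20009/9612 + k/(-24521) = -20009/9612 + (261503911656/497)/(-24521) = -20009*1/9612 + (261503911656/497)*(-1/24521) = -20009/9612 - 261503911656/12186937 = -2513819447259905/117140838444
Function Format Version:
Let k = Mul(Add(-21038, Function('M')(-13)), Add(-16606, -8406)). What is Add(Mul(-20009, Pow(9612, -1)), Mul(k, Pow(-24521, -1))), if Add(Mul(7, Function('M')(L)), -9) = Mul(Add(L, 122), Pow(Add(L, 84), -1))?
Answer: Rational(-2513819447259905, 117140838444) ≈ -21460.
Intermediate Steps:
Function('M')(L) = Add(Rational(9, 7), Mul(Rational(1, 7), Pow(Add(84, L), -1), Add(122, L))) (Function('M')(L) = Add(Rational(9, 7), Mul(Rational(1, 7), Mul(Add(L, 122), Pow(Add(L, 84), -1)))) = Add(Rational(9, 7), Mul(Rational(1, 7), Mul(Add(122, L), Pow(Add(84, L), -1)))) = Add(Rational(9, 7), Mul(Rational(1, 7), Mul(Pow(Add(84, L), -1), Add(122, L)))) = Add(Rational(9, 7), Mul(Rational(1, 7), Pow(Add(84, L), -1), Add(122, L))))
k = Rational(261503911656, 497) (k = Mul(Add(-21038, Mul(Rational(2, 7), Pow(Add(84, -13), -1), Add(439, Mul(5, -13)))), Add(-16606, -8406)) = Mul(Add(-21038, Mul(Rational(2, 7), Pow(71, -1), Add(439, -65))), -25012) = Mul(Add(-21038, Mul(Rational(2, 7), Rational(1, 71), 374)), -25012) = Mul(Add(-21038, Rational(748, 497)), -25012) = Mul(Rational(-10455138, 497), -25012) = Rational(261503911656, 497) ≈ 5.2616e+8)
Add(Mul(-20009, Pow(9612, -1)), Mul(k, Pow(-24521, -1))) = Add(Mul(-20009, Pow(9612, -1)), Mul(Rational(261503911656, 497), Pow(-24521, -1))) = Add(Mul(-20009, Rational(1, 9612)), Mul(Rational(261503911656, 497), Rational(-1, 24521))) = Add(Rational(-20009, 9612), Rational(-261503911656, 12186937)) = Rational(-2513819447259905, 117140838444)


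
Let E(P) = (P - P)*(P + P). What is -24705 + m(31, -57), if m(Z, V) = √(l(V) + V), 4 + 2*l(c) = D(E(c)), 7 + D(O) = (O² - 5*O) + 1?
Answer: -24705 + I*√62 ≈ -24705.0 + 7.874*I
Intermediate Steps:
E(P) = 0 (E(P) = 0*(2*P) = 0)
D(O) = -6 + O² - 5*O (D(O) = -7 + ((O² - 5*O) + 1) = -7 + (1 + O² - 5*O) = -6 + O² - 5*O)
l(c) = -5 (l(c) = -2 + (-6 + 0² - 5*0)/2 = -2 + (-6 + 0 + 0)/2 = -2 + (½)*(-6) = -2 - 3 = -5)
m(Z, V) = √(-5 + V)
-24705 + m(31, -57) = -24705 + √(-5 - 57) = -24705 + √(-62) = -24705 + I*√62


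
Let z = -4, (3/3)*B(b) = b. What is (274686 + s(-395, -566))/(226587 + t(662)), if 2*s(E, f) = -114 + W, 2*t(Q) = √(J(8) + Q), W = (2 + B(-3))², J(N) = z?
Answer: 2647977639/2184751847 - 549259*√658/205366673618 ≈ 1.2120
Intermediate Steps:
B(b) = b
J(N) = -4
W = 1 (W = (2 - 3)² = (-1)² = 1)
t(Q) = √(-4 + Q)/2
s(E, f) = -113/2 (s(E, f) = (-114 + 1)/2 = (½)*(-113) = -113/2)
(274686 + s(-395, -566))/(226587 + t(662)) = (274686 - 113/2)/(226587 + √(-4 + 662)/2) = 549259/(2*(226587 + √658/2))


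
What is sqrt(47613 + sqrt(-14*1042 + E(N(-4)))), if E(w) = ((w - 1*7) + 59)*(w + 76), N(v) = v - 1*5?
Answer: sqrt(47613 + I*sqrt(11707)) ≈ 218.2 + 0.248*I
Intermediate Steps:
N(v) = -5 + v (N(v) = v - 5 = -5 + v)
E(w) = (52 + w)*(76 + w) (E(w) = ((w - 7) + 59)*(76 + w) = ((-7 + w) + 59)*(76 + w) = (52 + w)*(76 + w))
sqrt(47613 + sqrt(-14*1042 + E(N(-4)))) = sqrt(47613 + sqrt(-14*1042 + (3952 + (-5 - 4)**2 + 128*(-5 - 4)))) = sqrt(47613 + sqrt(-14588 + (3952 + (-9)**2 + 128*(-9)))) = sqrt(47613 + sqrt(-14588 + (3952 + 81 - 1152))) = sqrt(47613 + sqrt(-14588 + 2881)) = sqrt(47613 + sqrt(-11707)) = sqrt(47613 + I*sqrt(11707))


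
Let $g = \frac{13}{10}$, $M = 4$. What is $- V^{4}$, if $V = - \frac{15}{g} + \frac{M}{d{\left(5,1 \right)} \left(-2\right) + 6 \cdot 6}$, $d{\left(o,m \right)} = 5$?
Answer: $- \frac{479785216}{28561} \approx -16799.0$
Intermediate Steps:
$g = \frac{13}{10}$ ($g = 13 \cdot \frac{1}{10} = \frac{13}{10} \approx 1.3$)
$V = - \frac{148}{13}$ ($V = - \frac{15}{\frac{13}{10}} + \frac{4}{5 \left(-2\right) + 6 \cdot 6} = \left(-15\right) \frac{10}{13} + \frac{4}{-10 + 36} = - \frac{150}{13} + \frac{4}{26} = - \frac{150}{13} + 4 \cdot \frac{1}{26} = - \frac{150}{13} + \frac{2}{13} = - \frac{148}{13} \approx -11.385$)
$- V^{4} = - \left(- \frac{148}{13}\right)^{4} = \left(-1\right) \frac{479785216}{28561} = - \frac{479785216}{28561}$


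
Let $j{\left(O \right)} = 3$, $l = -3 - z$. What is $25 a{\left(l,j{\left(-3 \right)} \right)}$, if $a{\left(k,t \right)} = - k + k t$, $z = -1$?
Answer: $-100$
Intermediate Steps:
$l = -2$ ($l = -3 - -1 = -3 + 1 = -2$)
$25 a{\left(l,j{\left(-3 \right)} \right)} = 25 \left(- 2 \left(-1 + 3\right)\right) = 25 \left(\left(-2\right) 2\right) = 25 \left(-4\right) = -100$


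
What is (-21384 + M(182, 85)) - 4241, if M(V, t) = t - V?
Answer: -25722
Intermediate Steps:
(-21384 + M(182, 85)) - 4241 = (-21384 + (85 - 1*182)) - 4241 = (-21384 + (85 - 182)) - 4241 = (-21384 - 97) - 4241 = -21481 - 4241 = -25722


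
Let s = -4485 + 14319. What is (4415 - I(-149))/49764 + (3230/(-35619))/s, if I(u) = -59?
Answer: 11871058037/132054521742 ≈ 0.089895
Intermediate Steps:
s = 9834
(4415 - I(-149))/49764 + (3230/(-35619))/s = (4415 - 1*(-59))/49764 + (3230/(-35619))/9834 = (4415 + 59)*(1/49764) + (3230*(-1/35619))*(1/9834) = 4474*(1/49764) - 3230/35619*1/9834 = 2237/24882 - 1615/175138623 = 11871058037/132054521742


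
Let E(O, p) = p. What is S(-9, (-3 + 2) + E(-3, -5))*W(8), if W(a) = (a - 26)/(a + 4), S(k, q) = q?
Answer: 9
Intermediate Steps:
W(a) = (-26 + a)/(4 + a)
S(-9, (-3 + 2) + E(-3, -5))*W(8) = ((-3 + 2) - 5)*((-26 + 8)/(4 + 8)) = (-1 - 5)*(-18/12) = -(-18)/2 = -6*(-3/2) = 9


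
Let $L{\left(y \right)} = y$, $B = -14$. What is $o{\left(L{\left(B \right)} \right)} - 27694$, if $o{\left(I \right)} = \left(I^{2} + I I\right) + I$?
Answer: $-27316$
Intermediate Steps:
$o{\left(I \right)} = I + 2 I^{2}$ ($o{\left(I \right)} = \left(I^{2} + I^{2}\right) + I = 2 I^{2} + I = I + 2 I^{2}$)
$o{\left(L{\left(B \right)} \right)} - 27694 = - 14 \left(1 + 2 \left(-14\right)\right) - 27694 = - 14 \left(1 - 28\right) - 27694 = \left(-14\right) \left(-27\right) - 27694 = 378 - 27694 = -27316$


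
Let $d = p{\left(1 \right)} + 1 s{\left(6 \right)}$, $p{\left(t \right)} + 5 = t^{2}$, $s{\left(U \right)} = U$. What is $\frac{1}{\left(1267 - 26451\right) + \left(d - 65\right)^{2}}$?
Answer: $- \frac{1}{21215} \approx -4.7136 \cdot 10^{-5}$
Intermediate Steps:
$p{\left(t \right)} = -5 + t^{2}$
$d = 2$ ($d = \left(-5 + 1^{2}\right) + 1 \cdot 6 = \left(-5 + 1\right) + 6 = -4 + 6 = 2$)
$\frac{1}{\left(1267 - 26451\right) + \left(d - 65\right)^{2}} = \frac{1}{\left(1267 - 26451\right) + \left(2 - 65\right)^{2}} = \frac{1}{\left(1267 - 26451\right) + \left(-63\right)^{2}} = \frac{1}{-25184 + 3969} = \frac{1}{-21215} = - \frac{1}{21215}$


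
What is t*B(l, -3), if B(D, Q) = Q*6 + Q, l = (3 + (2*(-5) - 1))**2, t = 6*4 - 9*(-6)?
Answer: -1638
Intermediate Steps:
t = 78 (t = 24 + 54 = 78)
l = 64 (l = (3 + (-10 - 1))**2 = (3 - 11)**2 = (-8)**2 = 64)
B(D, Q) = 7*Q (B(D, Q) = 6*Q + Q = 7*Q)
t*B(l, -3) = 78*(7*(-3)) = 78*(-21) = -1638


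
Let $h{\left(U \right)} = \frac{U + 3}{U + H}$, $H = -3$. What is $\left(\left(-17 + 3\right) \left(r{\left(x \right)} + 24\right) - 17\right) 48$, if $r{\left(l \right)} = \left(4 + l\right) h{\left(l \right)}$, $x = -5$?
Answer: $-16776$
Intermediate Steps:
$h{\left(U \right)} = \frac{3 + U}{-3 + U}$ ($h{\left(U \right)} = \frac{U + 3}{U - 3} = \frac{3 + U}{-3 + U}$)
$r{\left(l \right)} = \frac{\left(3 + l\right) \left(4 + l\right)}{-3 + l}$ ($r{\left(l \right)} = \left(4 + l\right) \frac{3 + l}{-3 + l} = \frac{\left(3 + l\right) \left(4 + l\right)}{-3 + l}$)
$\left(\left(-17 + 3\right) \left(r{\left(x \right)} + 24\right) - 17\right) 48 = \left(\left(-17 + 3\right) \left(\frac{\left(3 - 5\right) \left(4 - 5\right)}{-3 - 5} + 24\right) - 17\right) 48 = \left(- 14 \left(\frac{1}{-8} \left(-2\right) \left(-1\right) + 24\right) - 17\right) 48 = \left(- 14 \left(\left(- \frac{1}{8}\right) \left(-2\right) \left(-1\right) + 24\right) - 17\right) 48 = \left(- 14 \left(- \frac{1}{4} + 24\right) - 17\right) 48 = \left(\left(-14\right) \frac{95}{4} - 17\right) 48 = \left(- \frac{665}{2} - 17\right) 48 = \left(- \frac{699}{2}\right) 48 = -16776$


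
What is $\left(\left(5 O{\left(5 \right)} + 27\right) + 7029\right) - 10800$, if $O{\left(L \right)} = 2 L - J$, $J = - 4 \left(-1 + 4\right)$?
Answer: $-3634$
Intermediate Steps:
$J = -12$ ($J = \left(-4\right) 3 = -12$)
$O{\left(L \right)} = 12 + 2 L$ ($O{\left(L \right)} = 2 L - -12 = 2 L + 12 = 12 + 2 L$)
$\left(\left(5 O{\left(5 \right)} + 27\right) + 7029\right) - 10800 = \left(\left(5 \left(12 + 2 \cdot 5\right) + 27\right) + 7029\right) - 10800 = \left(\left(5 \left(12 + 10\right) + 27\right) + 7029\right) - 10800 = \left(\left(5 \cdot 22 + 27\right) + 7029\right) - 10800 = \left(\left(110 + 27\right) + 7029\right) - 10800 = \left(137 + 7029\right) - 10800 = 7166 - 10800 = -3634$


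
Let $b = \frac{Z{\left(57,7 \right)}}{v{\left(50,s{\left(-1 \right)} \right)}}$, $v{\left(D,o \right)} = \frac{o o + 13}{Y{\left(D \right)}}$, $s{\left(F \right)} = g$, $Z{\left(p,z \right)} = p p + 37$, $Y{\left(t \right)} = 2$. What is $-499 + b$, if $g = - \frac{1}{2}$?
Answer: $-3$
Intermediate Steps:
$g = - \frac{1}{2}$ ($g = \left(-1\right) \frac{1}{2} = - \frac{1}{2} \approx -0.5$)
$Z{\left(p,z \right)} = 37 + p^{2}$ ($Z{\left(p,z \right)} = p^{2} + 37 = 37 + p^{2}$)
$s{\left(F \right)} = - \frac{1}{2}$
$v{\left(D,o \right)} = \frac{13}{2} + \frac{o^{2}}{2}$ ($v{\left(D,o \right)} = \frac{o o + 13}{2} = \left(o^{2} + 13\right) \frac{1}{2} = \left(13 + o^{2}\right) \frac{1}{2} = \frac{13}{2} + \frac{o^{2}}{2}$)
$b = 496$ ($b = \frac{37 + 57^{2}}{\frac{13}{2} + \frac{\left(- \frac{1}{2}\right)^{2}}{2}} = \frac{37 + 3249}{\frac{13}{2} + \frac{1}{2} \cdot \frac{1}{4}} = \frac{3286}{\frac{13}{2} + \frac{1}{8}} = \frac{3286}{\frac{53}{8}} = 3286 \cdot \frac{8}{53} = 496$)
$-499 + b = -499 + 496 = -3$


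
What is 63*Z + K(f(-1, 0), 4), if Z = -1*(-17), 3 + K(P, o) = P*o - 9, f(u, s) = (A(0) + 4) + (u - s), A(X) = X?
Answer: 1071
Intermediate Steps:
f(u, s) = 4 + u - s (f(u, s) = (0 + 4) + (u - s) = 4 + (u - s) = 4 + u - s)
K(P, o) = -12 + P*o (K(P, o) = -3 + (P*o - 9) = -3 + (-9 + P*o) = -12 + P*o)
Z = 17
63*Z + K(f(-1, 0), 4) = 63*17 + (-12 + (4 - 1 - 1*0)*4) = 1071 + (-12 + (4 - 1 + 0)*4) = 1071 + (-12 + 3*4) = 1071 + (-12 + 12) = 1071 + 0 = 1071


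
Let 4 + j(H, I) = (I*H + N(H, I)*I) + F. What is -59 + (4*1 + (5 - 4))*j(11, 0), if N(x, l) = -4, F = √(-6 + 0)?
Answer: -79 + 5*I*√6 ≈ -79.0 + 12.247*I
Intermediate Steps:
F = I*√6 (F = √(-6) = I*√6 ≈ 2.4495*I)
j(H, I) = -4 - 4*I + I*√6 + H*I (j(H, I) = -4 + ((I*H - 4*I) + I*√6) = -4 + ((H*I - 4*I) + I*√6) = -4 + ((-4*I + H*I) + I*√6) = -4 + (-4*I + I*√6 + H*I) = -4 - 4*I + I*√6 + H*I)
-59 + (4*1 + (5 - 4))*j(11, 0) = -59 + (4*1 + (5 - 4))*(-4 - 4*0 + I*√6 + 11*0) = -59 + (4 + 1)*(-4 + 0 + I*√6 + 0) = -59 + 5*(-4 + I*√6) = -59 + (-20 + 5*I*√6) = -79 + 5*I*√6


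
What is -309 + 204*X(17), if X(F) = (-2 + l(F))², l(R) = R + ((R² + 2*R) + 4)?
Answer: 23860347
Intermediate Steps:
l(R) = 4 + R² + 3*R (l(R) = R + (4 + R² + 2*R) = 4 + R² + 3*R)
X(F) = (2 + F² + 3*F)² (X(F) = (-2 + (4 + F² + 3*F))² = (2 + F² + 3*F)²)
-309 + 204*X(17) = -309 + 204*(2 + 17² + 3*17)² = -309 + 204*(2 + 289 + 51)² = -309 + 204*342² = -309 + 204*116964 = -309 + 23860656 = 23860347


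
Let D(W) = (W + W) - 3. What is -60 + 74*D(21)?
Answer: 2826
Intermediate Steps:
D(W) = -3 + 2*W (D(W) = 2*W - 3 = -3 + 2*W)
-60 + 74*D(21) = -60 + 74*(-3 + 2*21) = -60 + 74*(-3 + 42) = -60 + 74*39 = -60 + 2886 = 2826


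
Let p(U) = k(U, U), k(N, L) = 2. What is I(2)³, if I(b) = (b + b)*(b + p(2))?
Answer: 4096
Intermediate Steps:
p(U) = 2
I(b) = 2*b*(2 + b) (I(b) = (b + b)*(b + 2) = (2*b)*(2 + b) = 2*b*(2 + b))
I(2)³ = (2*2*(2 + 2))³ = (2*2*4)³ = 16³ = 4096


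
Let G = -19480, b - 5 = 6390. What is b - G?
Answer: 25875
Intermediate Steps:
b = 6395 (b = 5 + 6390 = 6395)
b - G = 6395 - 1*(-19480) = 6395 + 19480 = 25875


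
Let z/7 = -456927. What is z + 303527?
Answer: -2894962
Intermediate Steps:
z = -3198489 (z = 7*(-456927) = -3198489)
z + 303527 = -3198489 + 303527 = -2894962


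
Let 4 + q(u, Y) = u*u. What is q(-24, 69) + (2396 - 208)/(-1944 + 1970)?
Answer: 8530/13 ≈ 656.15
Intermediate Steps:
q(u, Y) = -4 + u² (q(u, Y) = -4 + u*u = -4 + u²)
q(-24, 69) + (2396 - 208)/(-1944 + 1970) = (-4 + (-24)²) + (2396 - 208)/(-1944 + 1970) = (-4 + 576) + 2188/26 = 572 + 2188*(1/26) = 572 + 1094/13 = 8530/13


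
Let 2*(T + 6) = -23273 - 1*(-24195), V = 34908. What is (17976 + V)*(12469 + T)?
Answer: 683472816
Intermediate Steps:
T = 455 (T = -6 + (-23273 - 1*(-24195))/2 = -6 + (-23273 + 24195)/2 = -6 + (½)*922 = -6 + 461 = 455)
(17976 + V)*(12469 + T) = (17976 + 34908)*(12469 + 455) = 52884*12924 = 683472816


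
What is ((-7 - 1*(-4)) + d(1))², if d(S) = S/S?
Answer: 4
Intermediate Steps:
d(S) = 1
((-7 - 1*(-4)) + d(1))² = ((-7 - 1*(-4)) + 1)² = ((-7 + 4) + 1)² = (-3 + 1)² = (-2)² = 4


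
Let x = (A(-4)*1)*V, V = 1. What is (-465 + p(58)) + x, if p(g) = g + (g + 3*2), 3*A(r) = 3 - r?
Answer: -1022/3 ≈ -340.67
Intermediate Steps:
A(r) = 1 - r/3 (A(r) = (3 - r)/3 = 1 - r/3)
p(g) = 6 + 2*g (p(g) = g + (g + 6) = g + (6 + g) = 6 + 2*g)
x = 7/3 (x = ((1 - 1/3*(-4))*1)*1 = ((1 + 4/3)*1)*1 = ((7/3)*1)*1 = (7/3)*1 = 7/3 ≈ 2.3333)
(-465 + p(58)) + x = (-465 + (6 + 2*58)) + 7/3 = (-465 + (6 + 116)) + 7/3 = (-465 + 122) + 7/3 = -343 + 7/3 = -1022/3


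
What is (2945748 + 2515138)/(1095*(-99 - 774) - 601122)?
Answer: -5460886/1557057 ≈ -3.5072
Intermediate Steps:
(2945748 + 2515138)/(1095*(-99 - 774) - 601122) = 5460886/(1095*(-873) - 601122) = 5460886/(-955935 - 601122) = 5460886/(-1557057) = 5460886*(-1/1557057) = -5460886/1557057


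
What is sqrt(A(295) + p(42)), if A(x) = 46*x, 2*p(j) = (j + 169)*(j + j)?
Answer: 4*sqrt(1402) ≈ 149.77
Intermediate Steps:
p(j) = j*(169 + j) (p(j) = ((j + 169)*(j + j))/2 = ((169 + j)*(2*j))/2 = (2*j*(169 + j))/2 = j*(169 + j))
sqrt(A(295) + p(42)) = sqrt(46*295 + 42*(169 + 42)) = sqrt(13570 + 42*211) = sqrt(13570 + 8862) = sqrt(22432) = 4*sqrt(1402)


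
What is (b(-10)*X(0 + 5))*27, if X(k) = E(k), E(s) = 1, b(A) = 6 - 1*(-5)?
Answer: 297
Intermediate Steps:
b(A) = 11 (b(A) = 6 + 5 = 11)
X(k) = 1
(b(-10)*X(0 + 5))*27 = (11*1)*27 = 11*27 = 297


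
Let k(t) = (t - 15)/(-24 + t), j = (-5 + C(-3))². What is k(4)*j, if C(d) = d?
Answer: 176/5 ≈ 35.200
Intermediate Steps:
j = 64 (j = (-5 - 3)² = (-8)² = 64)
k(t) = (-15 + t)/(-24 + t)
k(4)*j = ((-15 + 4)/(-24 + 4))*64 = (-11/(-20))*64 = -1/20*(-11)*64 = (11/20)*64 = 176/5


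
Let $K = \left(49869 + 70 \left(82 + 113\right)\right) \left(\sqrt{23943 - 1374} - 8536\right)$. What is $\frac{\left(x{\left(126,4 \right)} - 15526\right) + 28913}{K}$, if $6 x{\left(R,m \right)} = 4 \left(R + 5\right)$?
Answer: $- \frac{345050728}{13880310414939} - \frac{40423 \sqrt{22569}}{13880310414939} \approx -2.5297 \cdot 10^{-5}$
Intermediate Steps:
$x{\left(R,m \right)} = \frac{10}{3} + \frac{2 R}{3}$ ($x{\left(R,m \right)} = \frac{4 \left(R + 5\right)}{6} = \frac{4 \left(5 + R\right)}{6} = \frac{20 + 4 R}{6} = \frac{10}{3} + \frac{2 R}{3}$)
$K = -542198184 + 63519 \sqrt{22569}$ ($K = \left(49869 + 70 \cdot 195\right) \left(\sqrt{22569} - 8536\right) = \left(49869 + 13650\right) \left(-8536 + \sqrt{22569}\right) = 63519 \left(-8536 + \sqrt{22569}\right) = -542198184 + 63519 \sqrt{22569} \approx -5.3266 \cdot 10^{8}$)
$\frac{\left(x{\left(126,4 \right)} - 15526\right) + 28913}{K} = \frac{\left(\left(\frac{10}{3} + \frac{2}{3} \cdot 126\right) - 15526\right) + 28913}{-542198184 + 63519 \sqrt{22569}} = \frac{\left(\left(\frac{10}{3} + 84\right) - 15526\right) + 28913}{-542198184 + 63519 \sqrt{22569}} = \frac{\left(\frac{262}{3} - 15526\right) + 28913}{-542198184 + 63519 \sqrt{22569}} = \frac{- \frac{46316}{3} + 28913}{-542198184 + 63519 \sqrt{22569}} = \frac{40423}{3 \left(-542198184 + 63519 \sqrt{22569}\right)}$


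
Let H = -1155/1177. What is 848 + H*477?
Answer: 40651/107 ≈ 379.92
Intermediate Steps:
H = -105/107 (H = -1155*1/1177 = -105/107 ≈ -0.98131)
848 + H*477 = 848 - 105/107*477 = 848 - 50085/107 = 40651/107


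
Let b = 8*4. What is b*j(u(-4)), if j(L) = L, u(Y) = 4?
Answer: 128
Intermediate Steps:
b = 32
b*j(u(-4)) = 32*4 = 128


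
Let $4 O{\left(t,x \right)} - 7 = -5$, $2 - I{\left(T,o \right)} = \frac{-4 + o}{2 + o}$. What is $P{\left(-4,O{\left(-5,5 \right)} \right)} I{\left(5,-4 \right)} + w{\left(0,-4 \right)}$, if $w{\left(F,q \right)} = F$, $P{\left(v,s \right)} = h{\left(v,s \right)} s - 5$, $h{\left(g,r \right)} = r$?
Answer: $\frac{19}{2} \approx 9.5$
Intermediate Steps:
$I{\left(T,o \right)} = 2 - \frac{-4 + o}{2 + o}$
$O{\left(t,x \right)} = \frac{1}{2}$ ($O{\left(t,x \right)} = \frac{7}{4} + \frac{1}{4} \left(-5\right) = \frac{7}{4} - \frac{5}{4} = \frac{1}{2}$)
$P{\left(v,s \right)} = -5 + s^{2}$ ($P{\left(v,s \right)} = s s - 5 = s^{2} - 5 = -5 + s^{2}$)
$P{\left(-4,O{\left(-5,5 \right)} \right)} I{\left(5,-4 \right)} + w{\left(0,-4 \right)} = \left(-5 + \left(\frac{1}{2}\right)^{2}\right) \frac{8 - 4}{2 - 4} + 0 = \left(-5 + \frac{1}{4}\right) \frac{1}{-2} \cdot 4 + 0 = - \frac{19 \left(\left(- \frac{1}{2}\right) 4\right)}{4} + 0 = \left(- \frac{19}{4}\right) \left(-2\right) + 0 = \frac{19}{2} + 0 = \frac{19}{2}$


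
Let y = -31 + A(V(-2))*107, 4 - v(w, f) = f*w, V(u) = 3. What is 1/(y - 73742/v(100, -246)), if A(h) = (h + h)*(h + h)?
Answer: 12302/46969071 ≈ 0.00026192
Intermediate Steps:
A(h) = 4*h² (A(h) = (2*h)*(2*h) = 4*h²)
v(w, f) = 4 - f*w
y = 3821 (y = -31 + (4*3²)*107 = -31 + (4*9)*107 = -31 + 36*107 = -31 + 3852 = 3821)
1/(y - 73742/v(100, -246)) = 1/(3821 - 73742/(4 - 1*(-246)*100)) = 1/(3821 - 73742/(4 + 24600)) = 1/(3821 - 73742/24604) = 1/(3821 - 73742*1/24604) = 1/(3821 - 36871/12302) = 1/(46969071/12302) = 12302/46969071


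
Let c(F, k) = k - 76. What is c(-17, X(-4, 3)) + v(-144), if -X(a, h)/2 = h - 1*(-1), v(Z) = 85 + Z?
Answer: -143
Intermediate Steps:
X(a, h) = -2 - 2*h (X(a, h) = -2*(h - 1*(-1)) = -2*(h + 1) = -2*(1 + h) = -2 - 2*h)
c(F, k) = -76 + k
c(-17, X(-4, 3)) + v(-144) = (-76 + (-2 - 2*3)) + (85 - 144) = (-76 + (-2 - 6)) - 59 = (-76 - 8) - 59 = -84 - 59 = -143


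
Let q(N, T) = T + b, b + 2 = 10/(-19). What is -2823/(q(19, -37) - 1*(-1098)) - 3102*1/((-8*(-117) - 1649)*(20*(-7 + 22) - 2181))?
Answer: -2181751751/817331151 ≈ -2.6694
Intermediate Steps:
b = -48/19 (b = -2 + 10/(-19) = -2 + 10*(-1/19) = -2 - 10/19 = -48/19 ≈ -2.5263)
q(N, T) = -48/19 + T (q(N, T) = T - 48/19 = -48/19 + T)
-2823/(q(19, -37) - 1*(-1098)) - 3102*1/((-8*(-117) - 1649)*(20*(-7 + 22) - 2181)) = -2823/((-48/19 - 37) - 1*(-1098)) - 3102*1/((-8*(-117) - 1649)*(20*(-7 + 22) - 2181)) = -2823/(-751/19 + 1098) - 3102*1/((936 - 1649)*(20*15 - 2181)) = -2823/20111/19 - 3102*(-1/(713*(300 - 2181))) = -2823*19/20111 - 3102/((-1881*(-713))) = -53637/20111 - 3102/1341153 = -53637/20111 - 3102*1/1341153 = -53637/20111 - 94/40641 = -2181751751/817331151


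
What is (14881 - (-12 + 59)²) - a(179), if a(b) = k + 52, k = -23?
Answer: 12643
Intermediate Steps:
a(b) = 29 (a(b) = -23 + 52 = 29)
(14881 - (-12 + 59)²) - a(179) = (14881 - (-12 + 59)²) - 1*29 = (14881 - 1*47²) - 29 = (14881 - 1*2209) - 29 = (14881 - 2209) - 29 = 12672 - 29 = 12643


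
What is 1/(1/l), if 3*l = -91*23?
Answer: -2093/3 ≈ -697.67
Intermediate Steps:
l = -2093/3 (l = (-91*23)/3 = (⅓)*(-2093) = -2093/3 ≈ -697.67)
1/(1/l) = 1/(1/(-2093/3)) = 1/(-3/2093) = -2093/3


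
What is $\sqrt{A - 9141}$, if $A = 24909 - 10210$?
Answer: $\sqrt{5558} \approx 74.552$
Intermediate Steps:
$A = 14699$ ($A = 24909 - 10210 = 14699$)
$\sqrt{A - 9141} = \sqrt{14699 - 9141} = \sqrt{5558}$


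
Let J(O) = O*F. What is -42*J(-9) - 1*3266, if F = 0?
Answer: -3266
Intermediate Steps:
J(O) = 0 (J(O) = O*0 = 0)
-42*J(-9) - 1*3266 = -42*0 - 1*3266 = 0 - 3266 = -3266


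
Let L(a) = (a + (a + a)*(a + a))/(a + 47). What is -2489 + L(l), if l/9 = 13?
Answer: -353323/164 ≈ -2154.4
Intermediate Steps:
l = 117 (l = 9*13 = 117)
L(a) = (a + 4*a**2)/(47 + a) (L(a) = (a + (2*a)*(2*a))/(47 + a) = (a + 4*a**2)/(47 + a))
-2489 + L(l) = -2489 + 117*(1 + 4*117)/(47 + 117) = -2489 + 117*(1 + 468)/164 = -2489 + 117*(1/164)*469 = -2489 + 54873/164 = -353323/164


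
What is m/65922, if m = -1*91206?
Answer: -15201/10987 ≈ -1.3835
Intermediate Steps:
m = -91206
m/65922 = -91206/65922 = -91206*1/65922 = -15201/10987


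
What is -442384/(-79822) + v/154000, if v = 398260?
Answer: 2497926143/307314700 ≈ 8.1282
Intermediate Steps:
-442384/(-79822) + v/154000 = -442384/(-79822) + 398260/154000 = -442384*(-1/79822) + 398260*(1/154000) = 221192/39911 + 19913/7700 = 2497926143/307314700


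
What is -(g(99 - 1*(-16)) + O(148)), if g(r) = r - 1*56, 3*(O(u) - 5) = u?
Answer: -340/3 ≈ -113.33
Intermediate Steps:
O(u) = 5 + u/3
g(r) = -56 + r (g(r) = r - 56 = -56 + r)
-(g(99 - 1*(-16)) + O(148)) = -((-56 + (99 - 1*(-16))) + (5 + (⅓)*148)) = -((-56 + (99 + 16)) + (5 + 148/3)) = -((-56 + 115) + 163/3) = -(59 + 163/3) = -1*340/3 = -340/3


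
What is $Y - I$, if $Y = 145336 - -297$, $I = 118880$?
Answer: $26753$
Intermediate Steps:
$Y = 145633$ ($Y = 145336 + 297 = 145633$)
$Y - I = 145633 - 118880 = 26753$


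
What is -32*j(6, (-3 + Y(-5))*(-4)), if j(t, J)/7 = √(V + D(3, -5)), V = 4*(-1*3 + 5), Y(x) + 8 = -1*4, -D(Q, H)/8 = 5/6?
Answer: -448*√3/3 ≈ -258.65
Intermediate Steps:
D(Q, H) = -20/3 (D(Q, H) = -40/6 = -8*⅚ = -20/3)
Y(x) = -12 (Y(x) = -8 - 1*4 = -8 - 4 = -12)
V = 8 (V = 4*(-3 + 5) = 4*2 = 8)
j(t, J) = 14*√3/3 (j(t, J) = 7*√(8 - 20/3) = 7*√(4/3) = 7*(2*√3/3) = 14*√3/3)
-32*j(6, (-3 + Y(-5))*(-4)) = -448*√3/3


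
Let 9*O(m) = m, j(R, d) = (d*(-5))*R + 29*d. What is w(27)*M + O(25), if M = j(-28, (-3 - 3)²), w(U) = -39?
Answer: -2135459/9 ≈ -2.3727e+5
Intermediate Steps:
j(R, d) = 29*d - 5*R*d (j(R, d) = (-5*d)*R + 29*d = -5*R*d + 29*d = 29*d - 5*R*d)
O(m) = m/9
M = 6084 (M = (-3 - 3)²*(29 - 5*(-28)) = (-6)²*(29 + 140) = 36*169 = 6084)
w(27)*M + O(25) = -39*6084 + (⅑)*25 = -237276 + 25/9 = -2135459/9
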